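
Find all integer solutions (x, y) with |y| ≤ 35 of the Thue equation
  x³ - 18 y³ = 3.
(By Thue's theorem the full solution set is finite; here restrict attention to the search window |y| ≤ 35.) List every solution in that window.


The equation is x³ - 18y³ = 3. For fixed y, x³ = 18·y³ + 3, so a solution requires the RHS to be a perfect cube.
Strategy: iterate y from -35 to 35, compute RHS = 18·y³ + 3, and check whether it is a (positive or negative) perfect cube.
Check small values of y:
  y = 0: RHS = 3 is not a perfect cube.
  y = 1: RHS = 21 is not a perfect cube.
  y = -1: RHS = -15 is not a perfect cube.
  y = 2: RHS = 147 is not a perfect cube.
  y = -2: RHS = -141 is not a perfect cube.
  y = 3: RHS = 489 is not a perfect cube.
  y = -3: RHS = -483 is not a perfect cube.
Continuing the search up to |y| = 35 finds no solutions either.
No (x, y) in the scanned range satisfies the equation.

No integer solutions with |y| ≤ 35.


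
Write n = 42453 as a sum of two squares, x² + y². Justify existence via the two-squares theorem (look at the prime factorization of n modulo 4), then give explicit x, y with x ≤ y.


Step 1: Factor n = 42453 = 3^2 · 53 · 89.
Step 2: Check the mod-4 condition on each prime factor: 3 ≡ 3 (mod 4), exponent 2 (must be even); 53 ≡ 1 (mod 4), exponent 1; 89 ≡ 1 (mod 4), exponent 1.
All primes ≡ 3 (mod 4) appear to even exponent (or don't appear), so by the two-squares theorem n IS expressible as a sum of two squares.
Step 3: Build a representation. Group n = k² · m with k = 3 and m = 53 · 89 = 4717 (a product of primes ≡ 1 (mod 4)); a representation of m scales to one of n via (k·x)² + (k·y)² = k²(x² + y²). Each prime p ≡ 1 (mod 4) is itself a sum of two squares; find a² by testing p − a² for a perfect square:
  53: 53 − 1² = 52, 53 − 2² = 49 = 7² ⇒ 53 = 2² + 7².
  89: 89 − 1² = 88, 89 − 2² = 85, 89 − 3² = 80, 89 − 4² = 73, 89 − 5² = 64 = 8² ⇒ 89 = 5² + 8².
  Combine using the Brahmagupta–Fibonacci identity (a² + b²)(c² + d²) = (ac − bd)² + (ad + bc)² = (ac + bd)² + (ad − bc)²:
  53 · 89 = 4717: from (2² + 7²)(5² + 8²), take (2·5 − 7·8, 2·8 + 7·5) = (10 − 56, 16 + 35) = (-46, 51); dropping signs (only squares matter) gives (46, 51); check 46² + 51² = 2116 + 2601 = 4717 ✓.
  Scale by k = 3: (3·46, 3·51) = (138, 153).
Step 4: Order so x ≤ y and verify: 138² + 153² = 19044 + 23409 = 42453 = n. ✓

n = 42453 = 138² + 153² (one valid representation with x ≤ y).


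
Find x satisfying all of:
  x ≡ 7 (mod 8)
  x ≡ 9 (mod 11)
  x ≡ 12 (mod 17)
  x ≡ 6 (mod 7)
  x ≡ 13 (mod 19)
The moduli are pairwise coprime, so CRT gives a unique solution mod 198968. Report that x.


Product of moduli M = 8 · 11 · 17 · 7 · 19 = 198968.
Merge one congruence at a time:
  Start: x ≡ 7 (mod 8).
  Combine with x ≡ 9 (mod 11); new modulus lcm = 88.
    Write x = 7 + 8·t and substitute into x ≡ 9 (mod 11): 8·t ≡ 9 − 7 = 2 (mod 11).
    The inverse of 8 mod 11 is 7 (since 8·7 = 56 = 5·11 + 1), so t ≡ 7·2 = 14 ≡ 3 (mod 11).
    Then x = 7 + 8·3 = 31, valid modulo lcm(8, 11) = 88: x ≡ 31 (mod 88).
  Combine with x ≡ 12 (mod 17); new modulus lcm = 1496.
    Write x = 31 + 88·t and substitute into x ≡ 12 (mod 17): 88·t ≡ 12 − 31 = -19 (mod 17).
    Reduce coefficients mod 17: 3·t ≡ 15 (mod 17).
    The inverse of 3 mod 17 is 6 (since 3·6 = 18 = 1·17 + 1), so t ≡ 6·15 = 90 ≡ 5 (mod 17).
    Then x = 31 + 88·5 = 471, valid modulo lcm(88, 17) = 1496: x ≡ 471 (mod 1496).
  Combine with x ≡ 6 (mod 7); new modulus lcm = 10472.
    Write x = 471 + 1496·t and substitute into x ≡ 6 (mod 7): 1496·t ≡ 6 − 471 = -465 (mod 7).
    Reduce coefficients mod 7: 5·t ≡ 4 (mod 7).
    The inverse of 5 mod 7 is 3 (since 5·3 = 15 = 2·7 + 1), so t ≡ 3·4 = 12 ≡ 5 (mod 7).
    Then x = 471 + 1496·5 = 7951, valid modulo lcm(1496, 7) = 10472: x ≡ 7951 (mod 10472).
  Combine with x ≡ 13 (mod 19); new modulus lcm = 198968.
    Write x = 7951 + 10472·t and substitute into x ≡ 13 (mod 19): 10472·t ≡ 13 − 7951 = -7938 (mod 19).
    Reduce coefficients mod 19: 3·t ≡ 4 (mod 19).
    The inverse of 3 mod 19 is 13 (since 3·13 = 39 = 2·19 + 1), so t ≡ 13·4 = 52 ≡ 14 (mod 19).
    Then x = 7951 + 10472·14 = 154559, valid modulo lcm(10472, 19) = 198968: x ≡ 154559 (mod 198968).
Verify against each original: 154559 mod 8 = 7, 154559 mod 11 = 9, 154559 mod 17 = 12, 154559 mod 7 = 6, 154559 mod 19 = 13.

x ≡ 154559 (mod 198968).


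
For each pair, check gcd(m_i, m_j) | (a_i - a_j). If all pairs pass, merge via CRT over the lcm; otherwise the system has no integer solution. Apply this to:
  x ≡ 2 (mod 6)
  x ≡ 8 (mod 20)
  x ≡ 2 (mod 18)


Moduli 6, 20, 18 are not pairwise coprime, so CRT works modulo lcm(m_i) when all pairwise compatibility conditions hold.
Pairwise compatibility: gcd(m_i, m_j) must divide a_i - a_j for every pair.
Merge one congruence at a time:
  Start: x ≡ 2 (mod 6).
  Combine with x ≡ 8 (mod 20): gcd(6, 20) = 2; 8 - 2 = 6, which IS divisible by 2, so compatible.
    Write x = 2 + 6·t and substitute into x ≡ 8 (mod 20): 6·t ≡ 8 − 2 = 6 (mod 20).
    Divide the congruence (and modulus) by g = 2: 3·t ≡ 3 (mod 10).
    The inverse of 3 mod 10 is 7 (since 3·7 = 21 = 2·10 + 1), so t ≡ 7·3 = 21 ≡ 1 (mod 10).
    Then x = 2 + 6·1 = 8, valid modulo lcm(6, 20) = 60: x ≡ 8 (mod 60).
  Combine with x ≡ 2 (mod 18): gcd(60, 18) = 6; 2 - 8 = -6, which IS divisible by 6, so compatible.
    Write x = 8 + 60·t and substitute into x ≡ 2 (mod 18): 60·t ≡ 2 − 8 = -6 (mod 18).
    Divide the congruence (and modulus) by g = 6: 10·t ≡ -1 (mod 3).
    Reduce coefficients mod 3: 1·t ≡ 2 (mod 3).
    So t ≡ 2 (mod 3).
    Then x = 8 + 60·2 = 128, valid modulo lcm(60, 18) = 180: x ≡ 128 (mod 180).
Verify: 128 mod 6 = 2, 128 mod 20 = 8, 128 mod 18 = 2.

x ≡ 128 (mod 180).


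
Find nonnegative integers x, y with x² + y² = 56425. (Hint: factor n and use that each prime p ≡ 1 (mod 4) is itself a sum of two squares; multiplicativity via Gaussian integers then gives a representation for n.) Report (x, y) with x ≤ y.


Step 1: Factor n = 56425 = 5^2 · 37 · 61.
Step 2: Check the mod-4 condition on each prime factor: 5 ≡ 1 (mod 4), exponent 2; 37 ≡ 1 (mod 4), exponent 1; 61 ≡ 1 (mod 4), exponent 1.
All primes ≡ 3 (mod 4) appear to even exponent (or don't appear), so by the two-squares theorem n IS expressible as a sum of two squares.
Step 3: Build a representation. Group n = k² · m with k = 5 and m = 37 · 61 = 2257 (a product of primes ≡ 1 (mod 4)); a representation of m scales to one of n via (k·x)² + (k·y)² = k²(x² + y²). Each prime p ≡ 1 (mod 4) is itself a sum of two squares; find a² by testing p − a² for a perfect square:
  37: 37 − 1² = 36 = 6² ⇒ 37 = 1² + 6².
  61: 61 − 1² = 60, 61 − 2² = 57, 61 − 3² = 52, 61 − 4² = 45, 61 − 5² = 36 = 6² ⇒ 61 = 5² + 6².
  Combine using the Brahmagupta–Fibonacci identity (a² + b²)(c² + d²) = (ac − bd)² + (ad + bc)² = (ac + bd)² + (ad − bc)²:
  37 · 61 = 2257: from (1² + 6²)(5² + 6²), take (1·5 − 6·6, 1·6 + 6·5) = (5 − 36, 6 + 30) = (-31, 36); dropping signs (only squares matter) gives (31, 36); check 31² + 36² = 961 + 1296 = 2257 ✓.
  Scale by k = 5: (5·31, 5·36) = (155, 180).
Step 4: Order so x ≤ y and verify: 155² + 180² = 24025 + 32400 = 56425 = n. ✓

n = 56425 = 155² + 180² (one valid representation with x ≤ y).


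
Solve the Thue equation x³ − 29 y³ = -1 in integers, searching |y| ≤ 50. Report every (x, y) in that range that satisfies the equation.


The equation is x³ - 29y³ = -1. For fixed y, x³ = 29·y³ − 1, so a solution requires the RHS to be a perfect cube.
Strategy: iterate y from -50 to 50, compute RHS = 29·y³ − 1, and check whether it is a (positive or negative) perfect cube.
Check small values of y:
  y = 0: RHS = -1 = (-1)³ ⇒ x = -1 works.
  y = 1: RHS = 28 is not a perfect cube.
  y = -1: RHS = -30 is not a perfect cube.
  y = 2: RHS = 231 is not a perfect cube.
  y = -2: RHS = -233 is not a perfect cube.
  y = 3: RHS = 782 is not a perfect cube.
  y = -3: RHS = -784 is not a perfect cube.
Continuing the search up to |y| = 50 finds no further solutions beyond those listed.
Collected solutions: (-1, 0).

Solutions (with |y| ≤ 50): (-1, 0).


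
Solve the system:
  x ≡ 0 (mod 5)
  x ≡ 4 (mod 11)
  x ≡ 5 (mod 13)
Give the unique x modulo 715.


Moduli 5, 11, 13 are pairwise coprime; by CRT there is a unique solution modulo M = 5 · 11 · 13 = 715.
Solve pairwise, accumulating the modulus:
  Start with x ≡ 0 (mod 5).
  Combine with x ≡ 4 (mod 11): since gcd(5, 11) = 1, we get a unique residue mod 55.
    Write x = 0 + 5·t and substitute into x ≡ 4 (mod 11): 5·t ≡ 4 − 0 = 4 (mod 11).
    The inverse of 5 mod 11 is 9 (since 5·9 = 45 = 4·11 + 1), so t ≡ 9·4 = 36 ≡ 3 (mod 11).
    Then x = 0 + 5·3 = 15, valid modulo lcm(5, 11) = 55: x ≡ 15 (mod 55).
  Combine with x ≡ 5 (mod 13): since gcd(55, 13) = 1, we get a unique residue mod 715.
    Write x = 15 + 55·t and substitute into x ≡ 5 (mod 13): 55·t ≡ 5 − 15 = -10 (mod 13).
    Reduce coefficients mod 13: 3·t ≡ 3 (mod 13).
    The inverse of 3 mod 13 is 9 (since 3·9 = 27 = 2·13 + 1), so t ≡ 9·3 = 27 ≡ 1 (mod 13).
    Then x = 15 + 55·1 = 70, valid modulo lcm(55, 13) = 715: x ≡ 70 (mod 715).
Verify: 70 mod 5 = 0 ✓, 70 mod 11 = 4 ✓, 70 mod 13 = 5 ✓.

x ≡ 70 (mod 715).


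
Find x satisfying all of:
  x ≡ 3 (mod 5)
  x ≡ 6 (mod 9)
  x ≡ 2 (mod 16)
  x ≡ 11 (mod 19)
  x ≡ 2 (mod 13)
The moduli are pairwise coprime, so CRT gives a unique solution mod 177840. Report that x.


Product of moduli M = 5 · 9 · 16 · 19 · 13 = 177840.
Merge one congruence at a time:
  Start: x ≡ 3 (mod 5).
  Combine with x ≡ 6 (mod 9); new modulus lcm = 45.
    Write x = 3 + 5·t and substitute into x ≡ 6 (mod 9): 5·t ≡ 6 − 3 = 3 (mod 9).
    The inverse of 5 mod 9 is 2 (since 5·2 = 10 = 1·9 + 1), so t ≡ 2·3 = 6 ≡ 6 (mod 9).
    Then x = 3 + 5·6 = 33, valid modulo lcm(5, 9) = 45: x ≡ 33 (mod 45).
  Combine with x ≡ 2 (mod 16); new modulus lcm = 720.
    Write x = 33 + 45·t and substitute into x ≡ 2 (mod 16): 45·t ≡ 2 − 33 = -31 (mod 16).
    Reduce coefficients mod 16: 13·t ≡ 1 (mod 16).
    The inverse of 13 mod 16 is 5 (since 13·5 = 65 = 4·16 + 1), so t ≡ 5·1 = 5 ≡ 5 (mod 16).
    Then x = 33 + 45·5 = 258, valid modulo lcm(45, 16) = 720: x ≡ 258 (mod 720).
  Combine with x ≡ 11 (mod 19); new modulus lcm = 13680.
    Write x = 258 + 720·t and substitute into x ≡ 11 (mod 19): 720·t ≡ 11 − 258 = -247 (mod 19).
    Reduce coefficients mod 19: 17·t ≡ 0 (mod 19).
    The inverse of 17 mod 19 is 9 (since 17·9 = 153 = 8·19 + 1), so t ≡ 9·0 = 0 ≡ 0 (mod 19).
    Then x = 258 + 720·0 = 258, valid modulo lcm(720, 19) = 13680: x ≡ 258 (mod 13680).
  Combine with x ≡ 2 (mod 13); new modulus lcm = 177840.
    Write x = 258 + 13680·t and substitute into x ≡ 2 (mod 13): 13680·t ≡ 2 − 258 = -256 (mod 13).
    Reduce coefficients mod 13: 4·t ≡ 4 (mod 13).
    The inverse of 4 mod 13 is 10 (since 4·10 = 40 = 3·13 + 1), so t ≡ 10·4 = 40 ≡ 1 (mod 13).
    Then x = 258 + 13680·1 = 13938, valid modulo lcm(13680, 13) = 177840: x ≡ 13938 (mod 177840).
Verify against each original: 13938 mod 5 = 3, 13938 mod 9 = 6, 13938 mod 16 = 2, 13938 mod 19 = 11, 13938 mod 13 = 2.

x ≡ 13938 (mod 177840).


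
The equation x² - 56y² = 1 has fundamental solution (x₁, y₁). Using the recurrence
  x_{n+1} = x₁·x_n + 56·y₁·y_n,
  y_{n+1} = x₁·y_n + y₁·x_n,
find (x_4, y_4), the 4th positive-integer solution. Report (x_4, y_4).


Step 1: Find the fundamental solution (x₁, y₁) of x² - 56y² = 1.
  Expand √56 as a continued fraction. a₀ = ⌊√56⌋ = 7; iterate m_{k+1} = d_k·a_k − m_k, d_{k+1} = (56 − m_{k+1}²)/d_k, a_{k+1} = ⌊(a₀ + m_{k+1})/d_{k+1}⌋ (starting m₀ = 0, d₀ = 1), with convergents p_k = a_k·p_{k-1} + p_{k-2}, q_k = a_k·q_{k-1} + q_{k-2} (p₋₁ = 1, q₋₁ = 0):
  k = 0: a₀ = 7; p₀/q₀ = 7/1; p₀² − 56·q₀² = 49 − 56 = -7.
  k = 1: m = 7, d = 7, a = ⌊(7 + 7)/7⌋ = 2; p/q = (2·7 + 1)/(2·1 + 0) = 15/2; p² − 56·q² = 225 − 224 = 1.
  The first convergent with p² − 56·q² = 1 gives the fundamental solution (x₁, y₁) = (15, 2).
Step 2: Apply the recurrence (x_{n+1}, y_{n+1}) = (x₁x_n + 56y₁y_n, x₁y_n + y₁x_n) repeatedly.
  From (x_1, y_1) = (15, 2): x_2 = 15·15 + 56·2·2 = 449; y_2 = 15·2 + 2·15 = 60.
  From (x_2, y_2) = (449, 60): x_3 = 15·449 + 56·2·60 = 13455; y_3 = 15·60 + 2·449 = 1798.
  From (x_3, y_3) = (13455, 1798): x_4 = 15·13455 + 56·2·1798 = 403201; y_4 = 15·1798 + 2·13455 = 53880.
Step 3: Verify x_4² - 56·y_4² = 162571046401 - 162571046400 = 1 (should be 1). ✓

(x_1, y_1) = (15, 2); (x_4, y_4) = (403201, 53880).


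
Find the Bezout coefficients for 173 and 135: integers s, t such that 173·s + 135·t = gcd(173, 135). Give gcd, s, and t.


Euclidean algorithm on (173, 135) — divide until remainder is 0:
  173 = 1 · 135 + 38
  135 = 3 · 38 + 21
  38 = 1 · 21 + 17
  21 = 1 · 17 + 4
  17 = 4 · 4 + 1
  4 = 4 · 1 + 0
gcd(173, 135) = 1.
Track Bezout coefficients alongside the remainders: start with r₀ = 173 = a·1 + b·0 (s = 1, t = 0) and r₁ = 135 = a·0 + b·1 (s = 0, t = 1); each new remainder r_{k+1} = r_{k-1} − q_k·r_k inherits s_{k+1} = s_{k-1} − q_k·s_k, t_{k+1} = t_{k-1} − q_k·t_k, so r_k = a·s_k + b·t_k at every step:
  q = 1: r = 38, s = 1 − 1·0 = 1, t = 0 − 1·1 = -1  (check: 173·1 + 135·(-1) = 38)
  q = 3: r = 21, s = 0 − 3·1 = -3, t = 1 − 3·(-1) = 4  (check: 173·(-3) + 135·4 = 21)
  q = 1: r = 17, s = 1 − 1·(-3) = 4, t = -1 − 1·4 = -5  (check: 173·4 + 135·(-5) = 17)
  q = 1: r = 4, s = -3 − 1·4 = -7, t = 4 − 1·(-5) = 9  (check: 173·(-7) + 135·9 = 4)
  q = 4: r = 1, s = 4 − 4·(-7) = 32, t = -5 − 4·9 = -41  (check: 173·32 + 135·(-41) = 1)
The row with r = 1 (the gcd) gives the Bezout coefficients s = 32, t = -41.
Result: 173 · (32) + 135 · (-41) = 1.

gcd(173, 135) = 1; s = 32, t = -41 (check: 173·32 + 135·(-41) = 1).


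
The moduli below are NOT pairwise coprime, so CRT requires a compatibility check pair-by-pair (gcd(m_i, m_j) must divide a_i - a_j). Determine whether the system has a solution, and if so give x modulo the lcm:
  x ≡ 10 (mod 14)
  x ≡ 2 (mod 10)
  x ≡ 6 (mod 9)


Moduli 14, 10, 9 are not pairwise coprime, so CRT works modulo lcm(m_i) when all pairwise compatibility conditions hold.
Pairwise compatibility: gcd(m_i, m_j) must divide a_i - a_j for every pair.
Merge one congruence at a time:
  Start: x ≡ 10 (mod 14).
  Combine with x ≡ 2 (mod 10): gcd(14, 10) = 2; 2 - 10 = -8, which IS divisible by 2, so compatible.
    Write x = 10 + 14·t and substitute into x ≡ 2 (mod 10): 14·t ≡ 2 − 10 = -8 (mod 10).
    Divide the congruence (and modulus) by g = 2: 7·t ≡ -4 (mod 5).
    Reduce coefficients mod 5: 2·t ≡ 1 (mod 5).
    The inverse of 2 mod 5 is 3 (since 2·3 = 6 = 1·5 + 1), so t ≡ 3·1 = 3 ≡ 3 (mod 5).
    Then x = 10 + 14·3 = 52, valid modulo lcm(14, 10) = 70: x ≡ 52 (mod 70).
  Combine with x ≡ 6 (mod 9): gcd(70, 9) = 1; 6 - 52 = -46, which IS divisible by 1, so compatible.
    Write x = 52 + 70·t and substitute into x ≡ 6 (mod 9): 70·t ≡ 6 − 52 = -46 (mod 9).
    Reduce coefficients mod 9: 7·t ≡ 8 (mod 9).
    The inverse of 7 mod 9 is 4 (since 7·4 = 28 = 3·9 + 1), so t ≡ 4·8 = 32 ≡ 5 (mod 9).
    Then x = 52 + 70·5 = 402, valid modulo lcm(70, 9) = 630: x ≡ 402 (mod 630).
Verify: 402 mod 14 = 10, 402 mod 10 = 2, 402 mod 9 = 6.

x ≡ 402 (mod 630).


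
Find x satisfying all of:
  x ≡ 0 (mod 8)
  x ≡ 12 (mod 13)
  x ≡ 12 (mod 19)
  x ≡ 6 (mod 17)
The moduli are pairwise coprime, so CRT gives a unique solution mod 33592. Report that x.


Product of moduli M = 8 · 13 · 19 · 17 = 33592.
Merge one congruence at a time:
  Start: x ≡ 0 (mod 8).
  Combine with x ≡ 12 (mod 13); new modulus lcm = 104.
    Write x = 0 + 8·t and substitute into x ≡ 12 (mod 13): 8·t ≡ 12 − 0 = 12 (mod 13).
    The inverse of 8 mod 13 is 5 (since 8·5 = 40 = 3·13 + 1), so t ≡ 5·12 = 60 ≡ 8 (mod 13).
    Then x = 0 + 8·8 = 64, valid modulo lcm(8, 13) = 104: x ≡ 64 (mod 104).
  Combine with x ≡ 12 (mod 19); new modulus lcm = 1976.
    Write x = 64 + 104·t and substitute into x ≡ 12 (mod 19): 104·t ≡ 12 − 64 = -52 (mod 19).
    Reduce coefficients mod 19: 9·t ≡ 5 (mod 19).
    The inverse of 9 mod 19 is 17 (since 9·17 = 153 = 8·19 + 1), so t ≡ 17·5 = 85 ≡ 9 (mod 19).
    Then x = 64 + 104·9 = 1000, valid modulo lcm(104, 19) = 1976: x ≡ 1000 (mod 1976).
  Combine with x ≡ 6 (mod 17); new modulus lcm = 33592.
    Write x = 1000 + 1976·t and substitute into x ≡ 6 (mod 17): 1976·t ≡ 6 − 1000 = -994 (mod 17).
    Reduce coefficients mod 17: 4·t ≡ 9 (mod 17).
    The inverse of 4 mod 17 is 13 (since 4·13 = 52 = 3·17 + 1), so t ≡ 13·9 = 117 ≡ 15 (mod 17).
    Then x = 1000 + 1976·15 = 30640, valid modulo lcm(1976, 17) = 33592: x ≡ 30640 (mod 33592).
Verify against each original: 30640 mod 8 = 0, 30640 mod 13 = 12, 30640 mod 19 = 12, 30640 mod 17 = 6.

x ≡ 30640 (mod 33592).


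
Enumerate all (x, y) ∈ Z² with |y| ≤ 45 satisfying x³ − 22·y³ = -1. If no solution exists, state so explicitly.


The equation is x³ - 22y³ = -1. For fixed y, x³ = 22·y³ − 1, so a solution requires the RHS to be a perfect cube.
Strategy: iterate y from -45 to 45, compute RHS = 22·y³ − 1, and check whether it is a (positive or negative) perfect cube.
Check small values of y:
  y = 0: RHS = -1 = (-1)³ ⇒ x = -1 works.
  y = 1: RHS = 21 is not a perfect cube.
  y = -1: RHS = -23 is not a perfect cube.
  y = 2: RHS = 175 is not a perfect cube.
  y = -2: RHS = -177 is not a perfect cube.
  y = 3: RHS = 593 is not a perfect cube.
  y = -3: RHS = -595 is not a perfect cube.
Continuing the search up to |y| = 45 finds no further solutions beyond those listed.
Collected solutions: (-1, 0).

Solutions (with |y| ≤ 45): (-1, 0).


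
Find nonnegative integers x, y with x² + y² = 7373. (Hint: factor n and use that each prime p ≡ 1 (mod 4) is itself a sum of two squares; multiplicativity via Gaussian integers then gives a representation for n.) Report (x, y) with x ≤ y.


Step 1: Factor n = 7373 = 73 · 101.
Step 2: Check the mod-4 condition on each prime factor: 73 ≡ 1 (mod 4), exponent 1; 101 ≡ 1 (mod 4), exponent 1.
All primes ≡ 3 (mod 4) appear to even exponent (or don't appear), so by the two-squares theorem n IS expressible as a sum of two squares.
Step 3: Build a representation. Here n = 73 · 101 is a product of primes ≡ 1 (mod 4). Each prime p ≡ 1 (mod 4) is itself a sum of two squares; find a² by testing p − a² for a perfect square:
  73: 73 − 1² = 72, 73 − 2² = 69, 73 − 3² = 64 = 8² ⇒ 73 = 3² + 8².
  101: 101 − 1² = 100 = 10² ⇒ 101 = 1² + 10².
  Combine using the Brahmagupta–Fibonacci identity (a² + b²)(c² + d²) = (ac − bd)² + (ad + bc)² = (ac + bd)² + (ad − bc)²:
  73 · 101 = 7373: from (3² + 8²)(1² + 10²), take (3·1 − 8·10, 3·10 + 8·1) = (3 − 80, 30 + 8) = (-77, 38); dropping signs (only squares matter) gives (77, 38); check 77² + 38² = 5929 + 1444 = 7373 ✓.
Step 4: Order so x ≤ y and verify: 38² + 77² = 1444 + 5929 = 7373 = n. ✓

n = 7373 = 38² + 77² (one valid representation with x ≤ y).


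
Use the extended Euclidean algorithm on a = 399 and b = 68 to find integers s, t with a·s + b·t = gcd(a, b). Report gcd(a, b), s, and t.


Euclidean algorithm on (399, 68) — divide until remainder is 0:
  399 = 5 · 68 + 59
  68 = 1 · 59 + 9
  59 = 6 · 9 + 5
  9 = 1 · 5 + 4
  5 = 1 · 4 + 1
  4 = 4 · 1 + 0
gcd(399, 68) = 1.
Track Bezout coefficients alongside the remainders: start with r₀ = 399 = a·1 + b·0 (s = 1, t = 0) and r₁ = 68 = a·0 + b·1 (s = 0, t = 1); each new remainder r_{k+1} = r_{k-1} − q_k·r_k inherits s_{k+1} = s_{k-1} − q_k·s_k, t_{k+1} = t_{k-1} − q_k·t_k, so r_k = a·s_k + b·t_k at every step:
  q = 5: r = 59, s = 1 − 5·0 = 1, t = 0 − 5·1 = -5  (check: 399·1 + 68·(-5) = 59)
  q = 1: r = 9, s = 0 − 1·1 = -1, t = 1 − 1·(-5) = 6  (check: 399·(-1) + 68·6 = 9)
  q = 6: r = 5, s = 1 − 6·(-1) = 7, t = -5 − 6·6 = -41  (check: 399·7 + 68·(-41) = 5)
  q = 1: r = 4, s = -1 − 1·7 = -8, t = 6 − 1·(-41) = 47  (check: 399·(-8) + 68·47 = 4)
  q = 1: r = 1, s = 7 − 1·(-8) = 15, t = -41 − 1·47 = -88  (check: 399·15 + 68·(-88) = 1)
The row with r = 1 (the gcd) gives the Bezout coefficients s = 15, t = -88.
Result: 399 · (15) + 68 · (-88) = 1.

gcd(399, 68) = 1; s = 15, t = -88 (check: 399·15 + 68·(-88) = 1).


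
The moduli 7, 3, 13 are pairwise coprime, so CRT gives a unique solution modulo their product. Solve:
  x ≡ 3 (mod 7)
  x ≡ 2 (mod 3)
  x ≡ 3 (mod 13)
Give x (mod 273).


Moduli 7, 3, 13 are pairwise coprime; by CRT there is a unique solution modulo M = 7 · 3 · 13 = 273.
Solve pairwise, accumulating the modulus:
  Start with x ≡ 3 (mod 7).
  Combine with x ≡ 2 (mod 3): since gcd(7, 3) = 1, we get a unique residue mod 21.
    Write x = 3 + 7·t and substitute into x ≡ 2 (mod 3): 7·t ≡ 2 − 3 = -1 (mod 3).
    Reduce coefficients mod 3: 1·t ≡ 2 (mod 3).
    So t ≡ 2 (mod 3).
    Then x = 3 + 7·2 = 17, valid modulo lcm(7, 3) = 21: x ≡ 17 (mod 21).
  Combine with x ≡ 3 (mod 13): since gcd(21, 13) = 1, we get a unique residue mod 273.
    Write x = 17 + 21·t and substitute into x ≡ 3 (mod 13): 21·t ≡ 3 − 17 = -14 (mod 13).
    Reduce coefficients mod 13: 8·t ≡ 12 (mod 13).
    The inverse of 8 mod 13 is 5 (since 8·5 = 40 = 3·13 + 1), so t ≡ 5·12 = 60 ≡ 8 (mod 13).
    Then x = 17 + 21·8 = 185, valid modulo lcm(21, 13) = 273: x ≡ 185 (mod 273).
Verify: 185 mod 7 = 3 ✓, 185 mod 3 = 2 ✓, 185 mod 13 = 3 ✓.

x ≡ 185 (mod 273).


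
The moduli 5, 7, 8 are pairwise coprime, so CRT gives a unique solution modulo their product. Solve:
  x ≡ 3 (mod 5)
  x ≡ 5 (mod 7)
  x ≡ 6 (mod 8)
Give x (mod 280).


Moduli 5, 7, 8 are pairwise coprime; by CRT there is a unique solution modulo M = 5 · 7 · 8 = 280.
Solve pairwise, accumulating the modulus:
  Start with x ≡ 3 (mod 5).
  Combine with x ≡ 5 (mod 7): since gcd(5, 7) = 1, we get a unique residue mod 35.
    Write x = 3 + 5·t and substitute into x ≡ 5 (mod 7): 5·t ≡ 5 − 3 = 2 (mod 7).
    The inverse of 5 mod 7 is 3 (since 5·3 = 15 = 2·7 + 1), so t ≡ 3·2 = 6 ≡ 6 (mod 7).
    Then x = 3 + 5·6 = 33, valid modulo lcm(5, 7) = 35: x ≡ 33 (mod 35).
  Combine with x ≡ 6 (mod 8): since gcd(35, 8) = 1, we get a unique residue mod 280.
    Write x = 33 + 35·t and substitute into x ≡ 6 (mod 8): 35·t ≡ 6 − 33 = -27 (mod 8).
    Reduce coefficients mod 8: 3·t ≡ 5 (mod 8).
    The inverse of 3 mod 8 is 3 (since 3·3 = 9 = 1·8 + 1), so t ≡ 3·5 = 15 ≡ 7 (mod 8).
    Then x = 33 + 35·7 = 278, valid modulo lcm(35, 8) = 280: x ≡ 278 (mod 280).
Verify: 278 mod 5 = 3 ✓, 278 mod 7 = 5 ✓, 278 mod 8 = 6 ✓.

x ≡ 278 (mod 280).


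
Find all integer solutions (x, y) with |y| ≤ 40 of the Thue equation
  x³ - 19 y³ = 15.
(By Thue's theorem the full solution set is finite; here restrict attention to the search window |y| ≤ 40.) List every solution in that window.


The equation is x³ - 19y³ = 15. For fixed y, x³ = 19·y³ + 15, so a solution requires the RHS to be a perfect cube.
Strategy: iterate y from -40 to 40, compute RHS = 19·y³ + 15, and check whether it is a (positive or negative) perfect cube.
Check small values of y:
  y = 0: RHS = 15 is not a perfect cube.
  y = 1: RHS = 34 is not a perfect cube.
  y = -1: RHS = -4 is not a perfect cube.
  y = 2: RHS = 167 is not a perfect cube.
  y = -2: RHS = -137 is not a perfect cube.
  y = 3: RHS = 528 is not a perfect cube.
  y = -3: RHS = -498 is not a perfect cube.
Continuing the search up to |y| = 40 finds no solutions either.
No (x, y) in the scanned range satisfies the equation.

No integer solutions with |y| ≤ 40.


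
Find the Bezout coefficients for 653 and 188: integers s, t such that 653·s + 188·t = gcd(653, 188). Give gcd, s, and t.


Euclidean algorithm on (653, 188) — divide until remainder is 0:
  653 = 3 · 188 + 89
  188 = 2 · 89 + 10
  89 = 8 · 10 + 9
  10 = 1 · 9 + 1
  9 = 9 · 1 + 0
gcd(653, 188) = 1.
Track Bezout coefficients alongside the remainders: start with r₀ = 653 = a·1 + b·0 (s = 1, t = 0) and r₁ = 188 = a·0 + b·1 (s = 0, t = 1); each new remainder r_{k+1} = r_{k-1} − q_k·r_k inherits s_{k+1} = s_{k-1} − q_k·s_k, t_{k+1} = t_{k-1} − q_k·t_k, so r_k = a·s_k + b·t_k at every step:
  q = 3: r = 89, s = 1 − 3·0 = 1, t = 0 − 3·1 = -3  (check: 653·1 + 188·(-3) = 89)
  q = 2: r = 10, s = 0 − 2·1 = -2, t = 1 − 2·(-3) = 7  (check: 653·(-2) + 188·7 = 10)
  q = 8: r = 9, s = 1 − 8·(-2) = 17, t = -3 − 8·7 = -59  (check: 653·17 + 188·(-59) = 9)
  q = 1: r = 1, s = -2 − 1·17 = -19, t = 7 − 1·(-59) = 66  (check: 653·(-19) + 188·66 = 1)
The row with r = 1 (the gcd) gives the Bezout coefficients s = -19, t = 66.
Result: 653 · (-19) + 188 · (66) = 1.

gcd(653, 188) = 1; s = -19, t = 66 (check: 653·(-19) + 188·66 = 1).


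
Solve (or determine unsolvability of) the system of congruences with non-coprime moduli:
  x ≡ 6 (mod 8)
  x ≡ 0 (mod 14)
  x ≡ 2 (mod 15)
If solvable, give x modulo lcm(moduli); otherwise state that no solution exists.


Moduli 8, 14, 15 are not pairwise coprime, so CRT works modulo lcm(m_i) when all pairwise compatibility conditions hold.
Pairwise compatibility: gcd(m_i, m_j) must divide a_i - a_j for every pair.
Merge one congruence at a time:
  Start: x ≡ 6 (mod 8).
  Combine with x ≡ 0 (mod 14): gcd(8, 14) = 2; 0 - 6 = -6, which IS divisible by 2, so compatible.
    Write x = 6 + 8·t and substitute into x ≡ 0 (mod 14): 8·t ≡ 0 − 6 = -6 (mod 14).
    Divide the congruence (and modulus) by g = 2: 4·t ≡ -3 (mod 7).
    Reduce coefficients mod 7: 4·t ≡ 4 (mod 7).
    The inverse of 4 mod 7 is 2 (since 4·2 = 8 = 1·7 + 1), so t ≡ 2·4 = 8 ≡ 1 (mod 7).
    Then x = 6 + 8·1 = 14, valid modulo lcm(8, 14) = 56: x ≡ 14 (mod 56).
  Combine with x ≡ 2 (mod 15): gcd(56, 15) = 1; 2 - 14 = -12, which IS divisible by 1, so compatible.
    Write x = 14 + 56·t and substitute into x ≡ 2 (mod 15): 56·t ≡ 2 − 14 = -12 (mod 15).
    Reduce coefficients mod 15: 11·t ≡ 3 (mod 15).
    The inverse of 11 mod 15 is 11 (since 11·11 = 121 = 8·15 + 1), so t ≡ 11·3 = 33 ≡ 3 (mod 15).
    Then x = 14 + 56·3 = 182, valid modulo lcm(56, 15) = 840: x ≡ 182 (mod 840).
Verify: 182 mod 8 = 6, 182 mod 14 = 0, 182 mod 15 = 2.

x ≡ 182 (mod 840).


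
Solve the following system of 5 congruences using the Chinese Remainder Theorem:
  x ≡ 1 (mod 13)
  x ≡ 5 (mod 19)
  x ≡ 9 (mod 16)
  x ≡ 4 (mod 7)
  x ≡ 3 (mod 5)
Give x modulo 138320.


Product of moduli M = 13 · 19 · 16 · 7 · 5 = 138320.
Merge one congruence at a time:
  Start: x ≡ 1 (mod 13).
  Combine with x ≡ 5 (mod 19); new modulus lcm = 247.
    Write x = 1 + 13·t and substitute into x ≡ 5 (mod 19): 13·t ≡ 5 − 1 = 4 (mod 19).
    The inverse of 13 mod 19 is 3 (since 13·3 = 39 = 2·19 + 1), so t ≡ 3·4 = 12 ≡ 12 (mod 19).
    Then x = 1 + 13·12 = 157, valid modulo lcm(13, 19) = 247: x ≡ 157 (mod 247).
  Combine with x ≡ 9 (mod 16); new modulus lcm = 3952.
    Write x = 157 + 247·t and substitute into x ≡ 9 (mod 16): 247·t ≡ 9 − 157 = -148 (mod 16).
    Reduce coefficients mod 16: 7·t ≡ 12 (mod 16).
    The inverse of 7 mod 16 is 7 (since 7·7 = 49 = 3·16 + 1), so t ≡ 7·12 = 84 ≡ 4 (mod 16).
    Then x = 157 + 247·4 = 1145, valid modulo lcm(247, 16) = 3952: x ≡ 1145 (mod 3952).
  Combine with x ≡ 4 (mod 7); new modulus lcm = 27664.
    Write x = 1145 + 3952·t and substitute into x ≡ 4 (mod 7): 3952·t ≡ 4 − 1145 = -1141 (mod 7).
    Reduce coefficients mod 7: 4·t ≡ 0 (mod 7).
    The inverse of 4 mod 7 is 2 (since 4·2 = 8 = 1·7 + 1), so t ≡ 2·0 = 0 ≡ 0 (mod 7).
    Then x = 1145 + 3952·0 = 1145, valid modulo lcm(3952, 7) = 27664: x ≡ 1145 (mod 27664).
  Combine with x ≡ 3 (mod 5); new modulus lcm = 138320.
    Write x = 1145 + 27664·t and substitute into x ≡ 3 (mod 5): 27664·t ≡ 3 − 1145 = -1142 (mod 5).
    Reduce coefficients mod 5: 4·t ≡ 3 (mod 5).
    The inverse of 4 mod 5 is 4 (since 4·4 = 16 = 3·5 + 1), so t ≡ 4·3 = 12 ≡ 2 (mod 5).
    Then x = 1145 + 27664·2 = 56473, valid modulo lcm(27664, 5) = 138320: x ≡ 56473 (mod 138320).
Verify against each original: 56473 mod 13 = 1, 56473 mod 19 = 5, 56473 mod 16 = 9, 56473 mod 7 = 4, 56473 mod 5 = 3.

x ≡ 56473 (mod 138320).


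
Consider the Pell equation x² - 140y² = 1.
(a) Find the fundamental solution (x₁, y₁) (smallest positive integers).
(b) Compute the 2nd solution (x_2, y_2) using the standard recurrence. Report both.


Step 1: Find the fundamental solution (x₁, y₁) of x² - 140y² = 1.
  Expand √140 as a continued fraction. a₀ = ⌊√140⌋ = 11; iterate m_{k+1} = d_k·a_k − m_k, d_{k+1} = (140 − m_{k+1}²)/d_k, a_{k+1} = ⌊(a₀ + m_{k+1})/d_{k+1}⌋ (starting m₀ = 0, d₀ = 1), with convergents p_k = a_k·p_{k-1} + p_{k-2}, q_k = a_k·q_{k-1} + q_{k-2} (p₋₁ = 1, q₋₁ = 0):
  k = 0: a₀ = 11; p₀/q₀ = 11/1; p₀² − 140·q₀² = 121 − 140 = -19.
  k = 1: m = 11, d = 19, a = ⌊(11 + 11)/19⌋ = 1; p/q = (1·11 + 1)/(1·1 + 0) = 12/1; p² − 140·q² = 144 − 140 = 4.
  k = 2: m = 8, d = 4, a = ⌊(11 + 8)/4⌋ = 4; p/q = (4·12 + 11)/(4·1 + 1) = 59/5; p² − 140·q² = 3481 − 3500 = -19.
  k = 3: m = 8, d = 19, a = ⌊(11 + 8)/19⌋ = 1; p/q = (1·59 + 12)/(1·5 + 1) = 71/6; p² − 140·q² = 5041 − 5040 = 1.
  The first convergent with p² − 140·q² = 1 gives the fundamental solution (x₁, y₁) = (71, 6).
Step 2: Apply the recurrence (x_{n+1}, y_{n+1}) = (x₁x_n + 140y₁y_n, x₁y_n + y₁x_n) repeatedly.
  From (x_1, y_1) = (71, 6): x_2 = 71·71 + 140·6·6 = 10081; y_2 = 71·6 + 6·71 = 852.
Step 3: Verify x_2² - 140·y_2² = 101626561 - 101626560 = 1 (should be 1). ✓

(x_1, y_1) = (71, 6); (x_2, y_2) = (10081, 852).


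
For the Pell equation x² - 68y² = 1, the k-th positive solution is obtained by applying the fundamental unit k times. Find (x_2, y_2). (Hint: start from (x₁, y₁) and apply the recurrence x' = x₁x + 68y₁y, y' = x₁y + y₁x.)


Step 1: Find the fundamental solution (x₁, y₁) of x² - 68y² = 1.
  Expand √68 as a continued fraction. a₀ = ⌊√68⌋ = 8; iterate m_{k+1} = d_k·a_k − m_k, d_{k+1} = (68 − m_{k+1}²)/d_k, a_{k+1} = ⌊(a₀ + m_{k+1})/d_{k+1}⌋ (starting m₀ = 0, d₀ = 1), with convergents p_k = a_k·p_{k-1} + p_{k-2}, q_k = a_k·q_{k-1} + q_{k-2} (p₋₁ = 1, q₋₁ = 0):
  k = 0: a₀ = 8; p₀/q₀ = 8/1; p₀² − 68·q₀² = 64 − 68 = -4.
  k = 1: m = 8, d = 4, a = ⌊(8 + 8)/4⌋ = 4; p/q = (4·8 + 1)/(4·1 + 0) = 33/4; p² − 68·q² = 1089 − 1088 = 1.
  The first convergent with p² − 68·q² = 1 gives the fundamental solution (x₁, y₁) = (33, 4).
Step 2: Apply the recurrence (x_{n+1}, y_{n+1}) = (x₁x_n + 68y₁y_n, x₁y_n + y₁x_n) repeatedly.
  From (x_1, y_1) = (33, 4): x_2 = 33·33 + 68·4·4 = 2177; y_2 = 33·4 + 4·33 = 264.
Step 3: Verify x_2² - 68·y_2² = 4739329 - 4739328 = 1 (should be 1). ✓

(x_1, y_1) = (33, 4); (x_2, y_2) = (2177, 264).


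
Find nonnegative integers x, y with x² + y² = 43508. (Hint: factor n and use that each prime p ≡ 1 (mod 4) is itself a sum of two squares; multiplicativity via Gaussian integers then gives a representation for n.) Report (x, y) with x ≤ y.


Step 1: Factor n = 43508 = 2^2 · 73 · 149.
Step 2: Check the mod-4 condition on each prime factor: 2 = 2 (special); 73 ≡ 1 (mod 4), exponent 1; 149 ≡ 1 (mod 4), exponent 1.
All primes ≡ 3 (mod 4) appear to even exponent (or don't appear), so by the two-squares theorem n IS expressible as a sum of two squares.
Step 3: Build a representation. Group n = k² · m with k = 2 and m = 73 · 149 = 10877 (a product of primes ≡ 1 (mod 4)); a representation of m scales to one of n via (k·x)² + (k·y)² = k²(x² + y²). Each prime p ≡ 1 (mod 4) is itself a sum of two squares; find a² by testing p − a² for a perfect square:
  73: 73 − 1² = 72, 73 − 2² = 69, 73 − 3² = 64 = 8² ⇒ 73 = 3² + 8².
  149: 149 − 1² = 148, 149 − 2² = 145, 149 − 3² = 140, 149 − 4² = 133, 149 − 5² = 124, 149 − 6² = 113, 149 − 7² = 100 = 10² ⇒ 149 = 7² + 10².
  Combine using the Brahmagupta–Fibonacci identity (a² + b²)(c² + d²) = (ac − bd)² + (ad + bc)² = (ac + bd)² + (ad − bc)²:
  73 · 149 = 10877: from (3² + 8²)(7² + 10²), take (3·7 − 8·10, 3·10 + 8·7) = (21 − 80, 30 + 56) = (-59, 86); dropping signs (only squares matter) gives (59, 86); check 59² + 86² = 3481 + 7396 = 10877 ✓.
  Scale by k = 2: (2·59, 2·86) = (118, 172).
Step 4: Order so x ≤ y and verify: 118² + 172² = 13924 + 29584 = 43508 = n. ✓

n = 43508 = 118² + 172² (one valid representation with x ≤ y).


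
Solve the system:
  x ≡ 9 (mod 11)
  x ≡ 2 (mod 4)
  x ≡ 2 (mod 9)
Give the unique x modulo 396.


Moduli 11, 4, 9 are pairwise coprime; by CRT there is a unique solution modulo M = 11 · 4 · 9 = 396.
Solve pairwise, accumulating the modulus:
  Start with x ≡ 9 (mod 11).
  Combine with x ≡ 2 (mod 4): since gcd(11, 4) = 1, we get a unique residue mod 44.
    Write x = 9 + 11·t and substitute into x ≡ 2 (mod 4): 11·t ≡ 2 − 9 = -7 (mod 4).
    Reduce coefficients mod 4: 3·t ≡ 1 (mod 4).
    The inverse of 3 mod 4 is 3 (since 3·3 = 9 = 2·4 + 1), so t ≡ 3·1 = 3 ≡ 3 (mod 4).
    Then x = 9 + 11·3 = 42, valid modulo lcm(11, 4) = 44: x ≡ 42 (mod 44).
  Combine with x ≡ 2 (mod 9): since gcd(44, 9) = 1, we get a unique residue mod 396.
    Write x = 42 + 44·t and substitute into x ≡ 2 (mod 9): 44·t ≡ 2 − 42 = -40 (mod 9).
    Reduce coefficients mod 9: 8·t ≡ 5 (mod 9).
    The inverse of 8 mod 9 is 8 (since 8·8 = 64 = 7·9 + 1), so t ≡ 8·5 = 40 ≡ 4 (mod 9).
    Then x = 42 + 44·4 = 218, valid modulo lcm(44, 9) = 396: x ≡ 218 (mod 396).
Verify: 218 mod 11 = 9 ✓, 218 mod 4 = 2 ✓, 218 mod 9 = 2 ✓.

x ≡ 218 (mod 396).


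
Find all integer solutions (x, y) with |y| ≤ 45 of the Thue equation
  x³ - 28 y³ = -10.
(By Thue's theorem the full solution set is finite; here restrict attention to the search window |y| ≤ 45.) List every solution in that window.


The equation is x³ - 28y³ = -10. For fixed y, x³ = 28·y³ − 10, so a solution requires the RHS to be a perfect cube.
Strategy: iterate y from -45 to 45, compute RHS = 28·y³ − 10, and check whether it is a (positive or negative) perfect cube.
Check small values of y:
  y = 0: RHS = -10 is not a perfect cube.
  y = 1: RHS = 18 is not a perfect cube.
  y = -1: RHS = -38 is not a perfect cube.
  y = 2: RHS = 214 is not a perfect cube.
  y = -2: RHS = -234 is not a perfect cube.
  y = 3: RHS = 746 is not a perfect cube.
  y = -3: RHS = -766 is not a perfect cube.
Continuing the search up to |y| = 45 finds no solutions either.
No (x, y) in the scanned range satisfies the equation.

No integer solutions with |y| ≤ 45.


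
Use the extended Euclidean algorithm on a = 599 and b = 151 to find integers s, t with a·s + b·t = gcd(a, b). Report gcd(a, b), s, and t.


Euclidean algorithm on (599, 151) — divide until remainder is 0:
  599 = 3 · 151 + 146
  151 = 1 · 146 + 5
  146 = 29 · 5 + 1
  5 = 5 · 1 + 0
gcd(599, 151) = 1.
Track Bezout coefficients alongside the remainders: start with r₀ = 599 = a·1 + b·0 (s = 1, t = 0) and r₁ = 151 = a·0 + b·1 (s = 0, t = 1); each new remainder r_{k+1} = r_{k-1} − q_k·r_k inherits s_{k+1} = s_{k-1} − q_k·s_k, t_{k+1} = t_{k-1} − q_k·t_k, so r_k = a·s_k + b·t_k at every step:
  q = 3: r = 146, s = 1 − 3·0 = 1, t = 0 − 3·1 = -3  (check: 599·1 + 151·(-3) = 146)
  q = 1: r = 5, s = 0 − 1·1 = -1, t = 1 − 1·(-3) = 4  (check: 599·(-1) + 151·4 = 5)
  q = 29: r = 1, s = 1 − 29·(-1) = 30, t = -3 − 29·4 = -119  (check: 599·30 + 151·(-119) = 1)
The row with r = 1 (the gcd) gives the Bezout coefficients s = 30, t = -119.
Result: 599 · (30) + 151 · (-119) = 1.

gcd(599, 151) = 1; s = 30, t = -119 (check: 599·30 + 151·(-119) = 1).


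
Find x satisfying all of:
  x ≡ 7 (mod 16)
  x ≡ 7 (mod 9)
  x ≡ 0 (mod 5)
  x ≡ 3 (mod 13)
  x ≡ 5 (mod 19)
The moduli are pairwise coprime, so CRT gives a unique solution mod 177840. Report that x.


Product of moduli M = 16 · 9 · 5 · 13 · 19 = 177840.
Merge one congruence at a time:
  Start: x ≡ 7 (mod 16).
  Combine with x ≡ 7 (mod 9); new modulus lcm = 144.
    Write x = 7 + 16·t and substitute into x ≡ 7 (mod 9): 16·t ≡ 7 − 7 = 0 (mod 9).
    Reduce coefficients mod 9: 7·t ≡ 0 (mod 9).
    The inverse of 7 mod 9 is 4 (since 7·4 = 28 = 3·9 + 1), so t ≡ 4·0 = 0 ≡ 0 (mod 9).
    Then x = 7 + 16·0 = 7, valid modulo lcm(16, 9) = 144: x ≡ 7 (mod 144).
  Combine with x ≡ 0 (mod 5); new modulus lcm = 720.
    Write x = 7 + 144·t and substitute into x ≡ 0 (mod 5): 144·t ≡ 0 − 7 = -7 (mod 5).
    Reduce coefficients mod 5: 4·t ≡ 3 (mod 5).
    The inverse of 4 mod 5 is 4 (since 4·4 = 16 = 3·5 + 1), so t ≡ 4·3 = 12 ≡ 2 (mod 5).
    Then x = 7 + 144·2 = 295, valid modulo lcm(144, 5) = 720: x ≡ 295 (mod 720).
  Combine with x ≡ 3 (mod 13); new modulus lcm = 9360.
    Write x = 295 + 720·t and substitute into x ≡ 3 (mod 13): 720·t ≡ 3 − 295 = -292 (mod 13).
    Reduce coefficients mod 13: 5·t ≡ 7 (mod 13).
    The inverse of 5 mod 13 is 8 (since 5·8 = 40 = 3·13 + 1), so t ≡ 8·7 = 56 ≡ 4 (mod 13).
    Then x = 295 + 720·4 = 3175, valid modulo lcm(720, 13) = 9360: x ≡ 3175 (mod 9360).
  Combine with x ≡ 5 (mod 19); new modulus lcm = 177840.
    Write x = 3175 + 9360·t and substitute into x ≡ 5 (mod 19): 9360·t ≡ 5 − 3175 = -3170 (mod 19).
    Reduce coefficients mod 19: 12·t ≡ 3 (mod 19).
    The inverse of 12 mod 19 is 8 (since 12·8 = 96 = 5·19 + 1), so t ≡ 8·3 = 24 ≡ 5 (mod 19).
    Then x = 3175 + 9360·5 = 49975, valid modulo lcm(9360, 19) = 177840: x ≡ 49975 (mod 177840).
Verify against each original: 49975 mod 16 = 7, 49975 mod 9 = 7, 49975 mod 5 = 0, 49975 mod 13 = 3, 49975 mod 19 = 5.

x ≡ 49975 (mod 177840).


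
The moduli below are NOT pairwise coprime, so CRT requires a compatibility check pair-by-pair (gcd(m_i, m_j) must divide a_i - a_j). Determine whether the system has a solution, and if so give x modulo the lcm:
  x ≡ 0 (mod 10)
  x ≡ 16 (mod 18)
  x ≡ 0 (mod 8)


Moduli 10, 18, 8 are not pairwise coprime, so CRT works modulo lcm(m_i) when all pairwise compatibility conditions hold.
Pairwise compatibility: gcd(m_i, m_j) must divide a_i - a_j for every pair.
Merge one congruence at a time:
  Start: x ≡ 0 (mod 10).
  Combine with x ≡ 16 (mod 18): gcd(10, 18) = 2; 16 - 0 = 16, which IS divisible by 2, so compatible.
    Write x = 0 + 10·t and substitute into x ≡ 16 (mod 18): 10·t ≡ 16 − 0 = 16 (mod 18).
    Divide the congruence (and modulus) by g = 2: 5·t ≡ 8 (mod 9).
    The inverse of 5 mod 9 is 2 (since 5·2 = 10 = 1·9 + 1), so t ≡ 2·8 = 16 ≡ 7 (mod 9).
    Then x = 0 + 10·7 = 70, valid modulo lcm(10, 18) = 90: x ≡ 70 (mod 90).
  Combine with x ≡ 0 (mod 8): gcd(90, 8) = 2; 0 - 70 = -70, which IS divisible by 2, so compatible.
    Write x = 70 + 90·t and substitute into x ≡ 0 (mod 8): 90·t ≡ 0 − 70 = -70 (mod 8).
    Divide the congruence (and modulus) by g = 2: 45·t ≡ -35 (mod 4).
    Reduce coefficients mod 4: 1·t ≡ 1 (mod 4).
    So t ≡ 1 (mod 4).
    Then x = 70 + 90·1 = 160, valid modulo lcm(90, 8) = 360: x ≡ 160 (mod 360).
Verify: 160 mod 10 = 0, 160 mod 18 = 16, 160 mod 8 = 0.

x ≡ 160 (mod 360).


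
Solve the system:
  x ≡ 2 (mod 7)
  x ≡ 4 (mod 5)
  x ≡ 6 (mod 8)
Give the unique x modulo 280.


Moduli 7, 5, 8 are pairwise coprime; by CRT there is a unique solution modulo M = 7 · 5 · 8 = 280.
Solve pairwise, accumulating the modulus:
  Start with x ≡ 2 (mod 7).
  Combine with x ≡ 4 (mod 5): since gcd(7, 5) = 1, we get a unique residue mod 35.
    Write x = 2 + 7·t and substitute into x ≡ 4 (mod 5): 7·t ≡ 4 − 2 = 2 (mod 5).
    Reduce coefficients mod 5: 2·t ≡ 2 (mod 5).
    The inverse of 2 mod 5 is 3 (since 2·3 = 6 = 1·5 + 1), so t ≡ 3·2 = 6 ≡ 1 (mod 5).
    Then x = 2 + 7·1 = 9, valid modulo lcm(7, 5) = 35: x ≡ 9 (mod 35).
  Combine with x ≡ 6 (mod 8): since gcd(35, 8) = 1, we get a unique residue mod 280.
    Write x = 9 + 35·t and substitute into x ≡ 6 (mod 8): 35·t ≡ 6 − 9 = -3 (mod 8).
    Reduce coefficients mod 8: 3·t ≡ 5 (mod 8).
    The inverse of 3 mod 8 is 3 (since 3·3 = 9 = 1·8 + 1), so t ≡ 3·5 = 15 ≡ 7 (mod 8).
    Then x = 9 + 35·7 = 254, valid modulo lcm(35, 8) = 280: x ≡ 254 (mod 280).
Verify: 254 mod 7 = 2 ✓, 254 mod 5 = 4 ✓, 254 mod 8 = 6 ✓.

x ≡ 254 (mod 280).
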